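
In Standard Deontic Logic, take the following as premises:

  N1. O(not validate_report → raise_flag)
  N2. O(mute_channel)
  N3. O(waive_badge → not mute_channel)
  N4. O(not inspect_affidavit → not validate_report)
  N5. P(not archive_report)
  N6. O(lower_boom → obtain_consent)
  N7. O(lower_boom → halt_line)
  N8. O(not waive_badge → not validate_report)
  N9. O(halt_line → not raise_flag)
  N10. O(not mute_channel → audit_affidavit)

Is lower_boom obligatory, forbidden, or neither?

From premise 2 we have O(mute_channel).
Premise 3 is O(waive_badge → not mute_channel); contrapositively O(mute_channel → not waive_badge). Since O(mute_channel) holds, K gives O(not waive_badge).
Applying K to premise 8 (O(not waive_badge → not validate_report)) and O(not waive_badge) yields O(not validate_report).
From O(not validate_report) and premise 1, O(not validate_report → raise_flag), we obtain O(raise_flag).
Premise 9 is O(halt_line → not raise_flag); contrapositively O(raise_flag → not halt_line). Since O(raise_flag) holds, K gives O(not halt_line).
Premise 7, O(lower_boom → halt_line), contraposes to O(not halt_line → not lower_boom); with O(not halt_line) we get O(not lower_boom).
Premises 4, 5, 6, 10 do not contribute to this derivation.
Thus O(not lower_boom), which is F(lower_boom): lower_boom is forbidden.

Forbidden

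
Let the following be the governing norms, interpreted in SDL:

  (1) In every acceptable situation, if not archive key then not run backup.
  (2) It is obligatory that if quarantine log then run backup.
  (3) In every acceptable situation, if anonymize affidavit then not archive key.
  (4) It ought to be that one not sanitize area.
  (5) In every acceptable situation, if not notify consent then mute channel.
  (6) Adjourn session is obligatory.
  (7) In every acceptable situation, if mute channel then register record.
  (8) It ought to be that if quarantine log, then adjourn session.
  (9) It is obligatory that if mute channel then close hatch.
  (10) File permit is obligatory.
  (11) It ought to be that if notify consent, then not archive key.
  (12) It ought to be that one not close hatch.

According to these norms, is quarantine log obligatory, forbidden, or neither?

Forbidden

From premise 12 we have O(¬close_hatch).
The contrapositive of premise 9 (O(mute_channel → close_hatch)) is O(¬close_hatch → ¬mute_channel), and O(¬close_hatch) is already established, so O(¬mute_channel).
Premise 5 is O(¬notify_consent → mute_channel); contrapositively O(¬mute_channel → notify_consent). Since O(¬mute_channel) holds, K gives O(notify_consent).
Premise 11 is O(notify_consent → ¬archive_key); since O(notify_consent), deontic closure gives O(¬archive_key).
From O(¬archive_key) and premise 1, O(¬archive_key → ¬run_backup), we obtain O(¬run_backup).
Premise 2 is O(quarantine_log → run_backup); contrapositively O(¬run_backup → ¬quarantine_log). Since O(¬run_backup) holds, K gives O(¬quarantine_log).
Premises 3, 4, 6, 7, 8, 10 do not contribute to this derivation.
Thus O(¬quarantine_log), which is F(quarantine_log): quarantine_log is forbidden.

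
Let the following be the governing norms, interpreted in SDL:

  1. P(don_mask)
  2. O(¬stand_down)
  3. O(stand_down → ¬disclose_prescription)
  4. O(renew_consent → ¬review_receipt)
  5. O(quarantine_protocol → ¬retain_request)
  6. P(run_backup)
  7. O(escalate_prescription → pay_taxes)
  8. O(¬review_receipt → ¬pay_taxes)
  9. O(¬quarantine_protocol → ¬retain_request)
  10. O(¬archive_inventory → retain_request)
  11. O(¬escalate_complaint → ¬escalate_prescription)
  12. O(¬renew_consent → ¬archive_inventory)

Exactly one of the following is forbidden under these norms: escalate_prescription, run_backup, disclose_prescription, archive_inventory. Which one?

escalate_prescription

Premises 9 and 5 cover both cases: O(¬quarantine_protocol → ¬retain_request) and O(quarantine_protocol → ¬retain_request). Since ¬quarantine_protocol ∨ quarantine_protocol is a tautology, O(¬retain_request) follows.
Premise 10 is O(¬archive_inventory → retain_request); contrapositively O(¬retain_request → archive_inventory). Since O(¬retain_request) holds, K gives O(archive_inventory).
Premise 12, O(¬renew_consent → ¬archive_inventory), contraposes to O(archive_inventory → renew_consent); with O(archive_inventory) we get O(renew_consent).
Premise 4 is O(renew_consent → ¬review_receipt); since O(renew_consent), deontic closure gives O(¬review_receipt).
From O(¬review_receipt) and premise 8, O(¬review_receipt → ¬pay_taxes), we obtain O(¬pay_taxes).
The contrapositive of premise 7 (O(escalate_prescription → pay_taxes)) is O(¬pay_taxes → ¬escalate_prescription), and O(¬pay_taxes) is already established, so O(¬escalate_prescription).
So O(¬escalate_prescription) holds, i.e. escalate_prescription is forbidden. None of the other listed options is forbidden under the premises.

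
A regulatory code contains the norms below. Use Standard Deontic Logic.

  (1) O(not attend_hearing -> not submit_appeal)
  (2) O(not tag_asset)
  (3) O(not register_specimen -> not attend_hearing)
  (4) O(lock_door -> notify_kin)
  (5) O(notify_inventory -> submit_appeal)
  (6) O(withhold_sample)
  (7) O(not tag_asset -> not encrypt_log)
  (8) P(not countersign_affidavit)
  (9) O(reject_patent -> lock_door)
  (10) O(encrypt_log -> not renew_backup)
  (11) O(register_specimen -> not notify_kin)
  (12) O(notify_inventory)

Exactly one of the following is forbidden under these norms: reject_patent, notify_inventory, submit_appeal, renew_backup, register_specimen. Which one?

From premise 12 we have O(notify_inventory).
Applying K to premise 5 (O(notify_inventory -> submit_appeal)) and O(notify_inventory) yields O(submit_appeal).
The contrapositive of premise 1 (O(not attend_hearing -> not submit_appeal)) is O(submit_appeal -> attend_hearing), and O(submit_appeal) is already established, so O(attend_hearing).
Premise 3 is O(not register_specimen -> not attend_hearing); contrapositively O(attend_hearing -> register_specimen). Since O(attend_hearing) holds, K gives O(register_specimen).
With premise 11, O(register_specimen -> not notify_kin), the K-axiom yields O(not notify_kin).
The contrapositive of premise 4 (O(lock_door -> notify_kin)) is O(not notify_kin -> not lock_door), and O(not notify_kin) is already established, so O(not lock_door).
Premise 9, O(reject_patent -> lock_door), contraposes to O(not lock_door -> not reject_patent); with O(not lock_door) we get O(not reject_patent).
So O(not reject_patent) holds, i.e. reject_patent is forbidden. None of the other listed options is forbidden under the premises.

reject_patent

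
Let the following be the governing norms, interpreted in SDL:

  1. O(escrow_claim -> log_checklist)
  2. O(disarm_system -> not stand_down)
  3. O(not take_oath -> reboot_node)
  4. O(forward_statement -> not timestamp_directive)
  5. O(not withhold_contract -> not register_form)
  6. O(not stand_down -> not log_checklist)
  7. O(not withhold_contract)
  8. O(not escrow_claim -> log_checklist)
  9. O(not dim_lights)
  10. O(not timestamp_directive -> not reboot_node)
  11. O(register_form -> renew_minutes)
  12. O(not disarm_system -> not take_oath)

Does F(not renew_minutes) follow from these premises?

Premise 11 is O(register_form -> renew_minutes), but O(register_form) is not derivable from the premises, so it does not yield O(renew_minutes).
No other premise forces O(renew_minutes). An ideal world satisfying every premise can still have not renew_minutes true, so F(not renew_minutes) is not derivable.

No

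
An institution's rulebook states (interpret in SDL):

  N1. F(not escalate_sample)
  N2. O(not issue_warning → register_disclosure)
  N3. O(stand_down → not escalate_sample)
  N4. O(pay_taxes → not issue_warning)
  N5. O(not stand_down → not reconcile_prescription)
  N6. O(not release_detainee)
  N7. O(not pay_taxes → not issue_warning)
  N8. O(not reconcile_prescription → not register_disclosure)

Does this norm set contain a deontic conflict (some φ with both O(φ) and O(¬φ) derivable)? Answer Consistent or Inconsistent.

By case analysis on pay_taxes: premise 4 gives O(pay_taxes → not issue_warning) and premise 7 gives O(not pay_taxes → not issue_warning), so O(not issue_warning) either way.
With premise 2, O(not issue_warning → register_disclosure), the K-axiom yields O(register_disclosure).
Premise 8, O(not reconcile_prescription → not register_disclosure), contraposes to O(register_disclosure → reconcile_prescription); with O(register_disclosure) we get O(reconcile_prescription).
Premise 5 is O(not stand_down → not reconcile_prescription); contrapositively O(reconcile_prescription → stand_down). Since O(reconcile_prescription) holds, K gives O(stand_down).
Premise 3 is O(stand_down → not escalate_sample); since O(stand_down), deontic closure gives O(not escalate_sample).
However, F(not escalate_sample) at premise 1 amounts to O(escalate_sample).
We now have both O(not escalate_sample) and O(escalate_sample) — escalate_sample is simultaneously obligatory and forbidden, violating the D-axiom.

Inconsistent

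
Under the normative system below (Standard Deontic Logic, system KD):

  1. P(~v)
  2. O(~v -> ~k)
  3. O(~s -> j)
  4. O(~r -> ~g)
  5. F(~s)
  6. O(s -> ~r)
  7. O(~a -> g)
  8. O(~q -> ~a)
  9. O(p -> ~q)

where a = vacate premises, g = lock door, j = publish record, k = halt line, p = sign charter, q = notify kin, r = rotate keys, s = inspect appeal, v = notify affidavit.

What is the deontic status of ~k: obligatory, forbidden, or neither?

Premise 2 is O(~v -> ~k), but O(~v) is not derivable from the premises (the permission P(~v) asserts only ~O(v), not O(~v)), so it does not yield O(~k).
No premise or chain of K-axiom applications forces O(~k), and none forces O(k). So ~k is neither obligatory nor forbidden under these norms.

Neither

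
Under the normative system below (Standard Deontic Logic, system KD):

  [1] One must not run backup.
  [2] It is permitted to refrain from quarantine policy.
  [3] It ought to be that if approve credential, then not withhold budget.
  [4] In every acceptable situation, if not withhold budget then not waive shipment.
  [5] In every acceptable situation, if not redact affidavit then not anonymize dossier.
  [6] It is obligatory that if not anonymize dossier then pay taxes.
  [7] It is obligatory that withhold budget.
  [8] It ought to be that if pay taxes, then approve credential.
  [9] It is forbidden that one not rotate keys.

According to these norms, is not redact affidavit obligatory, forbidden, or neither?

Forbidden

Premise 7 states O(withhold_budget) outright.
Premise 3 is O(approve_credential → ¬withhold_budget); contrapositively O(withhold_budget → ¬approve_credential). Since O(withhold_budget) holds, K gives O(¬approve_credential).
Premise 8 is O(pay_taxes → approve_credential); contrapositively O(¬approve_credential → ¬pay_taxes). Since O(¬approve_credential) holds, K gives O(¬pay_taxes).
Premise 6, O(¬anonymize_dossier → pay_taxes), contraposes to O(¬pay_taxes → anonymize_dossier); with O(¬pay_taxes) we get O(anonymize_dossier).
The contrapositive of premise 5 (O(¬redact_affidavit → ¬anonymize_dossier)) is O(anonymize_dossier → redact_affidavit), and O(anonymize_dossier) is already established, so O(redact_affidavit).
Premises 1, 2, 4, 9 do not contribute to this derivation.
Thus O(redact_affidavit), which is F(¬redact_affidavit): ¬redact_affidavit is forbidden.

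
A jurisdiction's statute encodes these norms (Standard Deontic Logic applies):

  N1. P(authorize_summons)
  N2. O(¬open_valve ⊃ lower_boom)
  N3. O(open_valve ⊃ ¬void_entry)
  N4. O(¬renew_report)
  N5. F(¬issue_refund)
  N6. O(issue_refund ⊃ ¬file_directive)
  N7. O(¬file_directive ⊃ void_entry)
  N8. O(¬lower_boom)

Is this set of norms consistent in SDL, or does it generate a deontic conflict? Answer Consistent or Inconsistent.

From premise 8 we have O(¬lower_boom).
The contrapositive of premise 2 (O(¬open_valve ⊃ lower_boom)) is O(¬lower_boom ⊃ open_valve), and O(¬lower_boom) is already established, so O(open_valve).
With premise 3, O(open_valve ⊃ ¬void_entry), the K-axiom yields O(¬void_entry).
The contrapositive of premise 7 (O(¬file_directive ⊃ void_entry)) is O(¬void_entry ⊃ file_directive), and O(¬void_entry) is already established, so O(file_directive).
The contrapositive of premise 6 (O(issue_refund ⊃ ¬file_directive)) is O(file_directive ⊃ ¬issue_refund), and O(file_directive) is already established, so O(¬issue_refund).
However, F(¬issue_refund) at premise 5 amounts to O(issue_refund).
We now have both O(¬issue_refund) and O(issue_refund) — issue_refund is simultaneously obligatory and forbidden, violating the D-axiom.

Inconsistent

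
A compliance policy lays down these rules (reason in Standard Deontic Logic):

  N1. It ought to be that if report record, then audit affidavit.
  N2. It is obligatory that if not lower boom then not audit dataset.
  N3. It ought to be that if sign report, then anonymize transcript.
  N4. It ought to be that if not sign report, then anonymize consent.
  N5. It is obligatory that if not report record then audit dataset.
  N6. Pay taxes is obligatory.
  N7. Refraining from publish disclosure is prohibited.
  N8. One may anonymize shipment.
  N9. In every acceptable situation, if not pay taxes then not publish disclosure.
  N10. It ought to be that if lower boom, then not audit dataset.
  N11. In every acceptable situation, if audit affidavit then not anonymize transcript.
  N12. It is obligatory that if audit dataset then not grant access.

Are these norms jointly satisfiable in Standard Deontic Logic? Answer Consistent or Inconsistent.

Premise 9 is O(¬pay_taxes → ¬publish_disclosure), but O(¬pay_taxes) is not derivable from the premises, so it does not yield O(¬publish_disclosure).
So O(¬publish_disclosure) is not derivable, and the apparent clash with O(publish_disclosure) does not arise.
A world satisfying every obligation exists (e.g. anonymize_consent=true, anonymize_shipment=false, anonymize_transcript=false, audit_affidavit=true, audit_dataset=false, grant_access=false, lower_boom=false, pay_taxes=true, publish_disclosure=true, report_record=true, sign_report=false); no atom is both obligatory and forbidden, so the set is consistent.

Consistent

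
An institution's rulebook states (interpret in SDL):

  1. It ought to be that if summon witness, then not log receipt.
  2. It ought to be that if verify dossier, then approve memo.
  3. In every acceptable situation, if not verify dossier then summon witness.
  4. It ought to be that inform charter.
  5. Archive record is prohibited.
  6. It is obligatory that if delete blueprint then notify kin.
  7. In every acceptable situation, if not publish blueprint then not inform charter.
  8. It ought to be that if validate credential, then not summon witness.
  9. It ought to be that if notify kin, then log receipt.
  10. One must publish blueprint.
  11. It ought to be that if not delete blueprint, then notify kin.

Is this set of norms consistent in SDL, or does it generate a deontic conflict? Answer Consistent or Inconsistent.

Consistent

Premise 7 is O(¬publish_blueprint → ¬inform_charter), but O(¬publish_blueprint) is not derivable from the premises, so it does not yield O(¬inform_charter).
So O(¬inform_charter) is not derivable, and the apparent clash with O(inform_charter) does not arise.
A world satisfying every obligation exists (e.g. approve_memo=true, archive_record=false, delete_blueprint=false, inform_charter=true, log_receipt=true, notify_kin=true, publish_blueprint=true, summon_witness=false, validate_credential=false, verify_dossier=true); no atom is both obligatory and forbidden, so the set is consistent.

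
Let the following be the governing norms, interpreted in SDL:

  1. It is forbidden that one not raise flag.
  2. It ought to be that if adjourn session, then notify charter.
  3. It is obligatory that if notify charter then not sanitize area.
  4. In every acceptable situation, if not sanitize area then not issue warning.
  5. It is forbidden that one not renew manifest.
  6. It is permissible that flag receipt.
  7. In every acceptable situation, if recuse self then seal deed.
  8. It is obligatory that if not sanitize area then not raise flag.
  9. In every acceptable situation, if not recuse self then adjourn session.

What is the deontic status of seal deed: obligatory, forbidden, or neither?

Premise 1, F(¬raise_flag), is equivalent to O(raise_flag).
Premise 8 is O(¬sanitize_area → ¬raise_flag); contrapositively O(raise_flag → sanitize_area). Since O(raise_flag) holds, K gives O(sanitize_area).
The contrapositive of premise 3 (O(notify_charter → ¬sanitize_area)) is O(sanitize_area → ¬notify_charter), and O(sanitize_area) is already established, so O(¬notify_charter).
Premise 2 is O(adjourn_session → notify_charter); contrapositively O(¬notify_charter → ¬adjourn_session). Since O(¬notify_charter) holds, K gives O(¬adjourn_session).
Premise 9 is O(¬recuse_self → adjourn_session); contrapositively O(¬adjourn_session → recuse_self). Since O(¬adjourn_session) holds, K gives O(recuse_self).
From O(recuse_self) and premise 7, O(recuse_self → seal_deed), we obtain O(seal_deed).
Premises 4, 5, 6 do not contribute to this derivation.
Hence seal_deed is obligatory.

Obligatory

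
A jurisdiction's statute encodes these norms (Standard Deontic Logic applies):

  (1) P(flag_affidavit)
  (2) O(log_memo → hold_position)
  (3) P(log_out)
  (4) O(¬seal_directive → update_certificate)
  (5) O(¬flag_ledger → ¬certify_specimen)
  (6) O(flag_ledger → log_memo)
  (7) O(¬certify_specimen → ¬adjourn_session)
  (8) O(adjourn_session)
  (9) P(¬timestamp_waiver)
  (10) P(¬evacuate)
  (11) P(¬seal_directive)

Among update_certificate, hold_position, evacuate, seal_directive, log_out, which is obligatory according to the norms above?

hold_position

Premise 8 gives O(adjourn_session).
The contrapositive of premise 7 (O(¬certify_specimen → ¬adjourn_session)) is O(adjourn_session → certify_specimen), and O(adjourn_session) is already established, so O(certify_specimen).
Premise 5 is O(¬flag_ledger → ¬certify_specimen); contrapositively O(certify_specimen → flag_ledger). Since O(certify_specimen) holds, K gives O(flag_ledger).
With premise 6, O(flag_ledger → log_memo), the K-axiom yields O(log_memo).
With premise 2, O(log_memo → hold_position), the K-axiom yields O(hold_position).
So O(hold_position) holds — hold_position is obligatory. None of the other listed options is made obligatory by any chain of premises.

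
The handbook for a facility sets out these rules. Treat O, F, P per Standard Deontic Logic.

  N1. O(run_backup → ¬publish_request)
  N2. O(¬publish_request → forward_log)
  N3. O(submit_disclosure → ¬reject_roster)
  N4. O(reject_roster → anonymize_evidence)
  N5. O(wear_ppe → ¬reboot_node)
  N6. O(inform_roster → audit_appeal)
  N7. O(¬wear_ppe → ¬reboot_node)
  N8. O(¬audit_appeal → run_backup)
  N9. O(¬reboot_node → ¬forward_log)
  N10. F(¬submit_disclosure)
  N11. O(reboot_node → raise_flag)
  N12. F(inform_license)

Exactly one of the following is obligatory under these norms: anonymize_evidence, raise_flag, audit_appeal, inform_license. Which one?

Premises 5 and 7 cover both cases: O(wear_ppe → ¬reboot_node) and O(¬wear_ppe → ¬reboot_node). Since wear_ppe ∨ ¬wear_ppe is a tautology, O(¬reboot_node) follows.
Premise 9 is O(¬reboot_node → ¬forward_log); since O(¬reboot_node), deontic closure gives O(¬forward_log).
Premise 2, O(¬publish_request → forward_log), contraposes to O(¬forward_log → publish_request); with O(¬forward_log) we get O(publish_request).
Premise 1, O(run_backup → ¬publish_request), contraposes to O(publish_request → ¬run_backup); with O(publish_request) we get O(¬run_backup).
Premise 8, O(¬audit_appeal → run_backup), contraposes to O(¬run_backup → audit_appeal); with O(¬run_backup) we get O(audit_appeal).
So O(audit_appeal) holds — audit_appeal is obligatory. None of the other listed options is made obligatory by any chain of premises.

audit_appeal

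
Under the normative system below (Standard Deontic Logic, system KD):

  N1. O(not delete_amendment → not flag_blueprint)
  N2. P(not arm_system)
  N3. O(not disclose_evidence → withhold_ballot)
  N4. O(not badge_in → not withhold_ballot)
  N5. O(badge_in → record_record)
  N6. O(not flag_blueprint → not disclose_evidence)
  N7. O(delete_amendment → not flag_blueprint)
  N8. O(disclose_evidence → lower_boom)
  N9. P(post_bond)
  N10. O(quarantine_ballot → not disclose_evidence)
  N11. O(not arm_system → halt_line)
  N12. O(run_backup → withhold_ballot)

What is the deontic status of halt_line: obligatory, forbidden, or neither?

Neither

Premise 11 is O(not arm_system → halt_line), but O(not arm_system) is not derivable from the premises (the permission P(not arm_system) asserts only not O(arm_system), not O(not arm_system)), so it does not yield O(halt_line).
No premise or chain of K-axiom applications forces O(halt_line), and none forces O(not halt_line). So halt_line is neither obligatory nor forbidden under these norms.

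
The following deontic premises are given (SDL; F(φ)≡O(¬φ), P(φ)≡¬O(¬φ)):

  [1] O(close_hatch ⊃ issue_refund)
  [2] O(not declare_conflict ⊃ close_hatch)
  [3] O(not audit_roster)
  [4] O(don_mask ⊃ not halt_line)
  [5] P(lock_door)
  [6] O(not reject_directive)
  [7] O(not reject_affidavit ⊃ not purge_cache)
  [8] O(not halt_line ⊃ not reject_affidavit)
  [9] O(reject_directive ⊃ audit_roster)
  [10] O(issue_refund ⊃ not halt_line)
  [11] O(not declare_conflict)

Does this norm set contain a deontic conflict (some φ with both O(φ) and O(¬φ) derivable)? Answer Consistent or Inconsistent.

Consistent

Premise 9 is O(reject_directive ⊃ audit_roster), but O(reject_directive) is not derivable from the premises, so it does not yield O(audit_roster).
So O(audit_roster) is not derivable, and the apparent clash with O(not audit_roster) does not arise.
A world satisfying every obligation exists (e.g. audit_roster=false, close_hatch=true, declare_conflict=false, don_mask=false, halt_line=false, issue_refund=true, lock_door=false, purge_cache=false, reject_affidavit=false, reject_directive=false); no atom is both obligatory and forbidden, so the set is consistent.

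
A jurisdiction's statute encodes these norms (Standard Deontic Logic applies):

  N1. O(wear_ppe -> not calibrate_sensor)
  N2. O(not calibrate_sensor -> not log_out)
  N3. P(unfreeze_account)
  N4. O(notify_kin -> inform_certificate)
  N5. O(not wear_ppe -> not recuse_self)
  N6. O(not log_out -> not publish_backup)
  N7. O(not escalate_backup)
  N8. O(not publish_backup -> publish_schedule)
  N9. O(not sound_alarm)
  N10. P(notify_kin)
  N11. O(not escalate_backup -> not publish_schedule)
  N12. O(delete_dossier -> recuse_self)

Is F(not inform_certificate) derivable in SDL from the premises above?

Premise 4 is O(notify_kin -> inform_certificate), but O(notify_kin) is not derivable from the premises (the permission P(notify_kin) asserts only not O(not notify_kin), not O(notify_kin)), so it does not yield O(inform_certificate).
No other premise forces O(inform_certificate). An ideal world satisfying every premise can still have not inform_certificate true, so F(not inform_certificate) is not derivable.

No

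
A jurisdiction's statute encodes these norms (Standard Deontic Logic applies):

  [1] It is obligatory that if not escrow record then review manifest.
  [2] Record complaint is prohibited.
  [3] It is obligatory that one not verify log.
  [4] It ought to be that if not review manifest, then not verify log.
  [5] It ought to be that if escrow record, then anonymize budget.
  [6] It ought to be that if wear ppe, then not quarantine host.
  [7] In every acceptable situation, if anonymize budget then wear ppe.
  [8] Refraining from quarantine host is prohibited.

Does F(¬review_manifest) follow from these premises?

Yes

Premise 8, F(¬quarantine_host), is equivalent to O(quarantine_host).
Premise 6, O(wear_ppe → ¬quarantine_host), contraposes to O(quarantine_host → ¬wear_ppe); with O(quarantine_host) we get O(¬wear_ppe).
The contrapositive of premise 7 (O(anonymize_budget → wear_ppe)) is O(¬wear_ppe → ¬anonymize_budget), and O(¬wear_ppe) is already established, so O(¬anonymize_budget).
Premise 5, O(escrow_record → anonymize_budget), contraposes to O(¬anonymize_budget → ¬escrow_record); with O(¬anonymize_budget) we get O(¬escrow_record).
Applying K to premise 1 (O(¬escrow_record → review_manifest)) and O(¬escrow_record) yields O(review_manifest).
Premises 2, 3, 4 do not contribute to this derivation.
So O(review_manifest) holds, i.e. F(¬review_manifest). The claim follows.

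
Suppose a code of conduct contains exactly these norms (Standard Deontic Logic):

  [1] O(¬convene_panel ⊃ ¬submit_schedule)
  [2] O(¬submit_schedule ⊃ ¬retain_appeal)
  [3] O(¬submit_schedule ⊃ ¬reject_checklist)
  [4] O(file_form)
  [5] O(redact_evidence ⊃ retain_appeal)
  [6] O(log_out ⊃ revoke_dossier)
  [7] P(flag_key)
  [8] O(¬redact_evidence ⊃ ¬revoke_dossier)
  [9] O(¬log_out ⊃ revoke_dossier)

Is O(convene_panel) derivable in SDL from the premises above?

Yes

Premises 6 and 9 cover both cases: O(log_out ⊃ revoke_dossier) and O(¬log_out ⊃ revoke_dossier). Since log_out ∨ ¬log_out is a tautology, O(revoke_dossier) follows.
The contrapositive of premise 8 (O(¬redact_evidence ⊃ ¬revoke_dossier)) is O(revoke_dossier ⊃ redact_evidence), and O(revoke_dossier) is already established, so O(redact_evidence).
Premise 5 is O(redact_evidence ⊃ retain_appeal); since O(redact_evidence), deontic closure gives O(retain_appeal).
The contrapositive of premise 2 (O(¬submit_schedule ⊃ ¬retain_appeal)) is O(retain_appeal ⊃ submit_schedule), and O(retain_appeal) is already established, so O(submit_schedule).
Premise 1 is O(¬convene_panel ⊃ ¬submit_schedule); contrapositively O(submit_schedule ⊃ convene_panel). Since O(submit_schedule) holds, K gives O(convene_panel).
Premises 3, 4, 7 do not contribute to this derivation.
So O(convene_panel) follows.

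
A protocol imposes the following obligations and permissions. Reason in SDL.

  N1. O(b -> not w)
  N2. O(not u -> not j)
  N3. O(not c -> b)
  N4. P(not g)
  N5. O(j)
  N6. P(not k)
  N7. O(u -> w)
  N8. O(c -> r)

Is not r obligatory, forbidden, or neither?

Forbidden

Premise 5 gives O(j).
The contrapositive of premise 2 (O(not u -> not j)) is O(j -> u), and O(j) is already established, so O(u).
Applying K to premise 7 (O(u -> w)) and O(u) yields O(w).
Premise 1, O(b -> not w), contraposes to O(w -> not b); with O(w) we get O(not b).
Premise 3 is O(not c -> b); contrapositively O(not b -> c). Since O(not b) holds, K gives O(c).
Premise 8 is O(c -> r); since O(c), deontic closure gives O(r).
Premises 4, 6 do not contribute to this derivation.
Thus O(r), which is F(not r): not r is forbidden.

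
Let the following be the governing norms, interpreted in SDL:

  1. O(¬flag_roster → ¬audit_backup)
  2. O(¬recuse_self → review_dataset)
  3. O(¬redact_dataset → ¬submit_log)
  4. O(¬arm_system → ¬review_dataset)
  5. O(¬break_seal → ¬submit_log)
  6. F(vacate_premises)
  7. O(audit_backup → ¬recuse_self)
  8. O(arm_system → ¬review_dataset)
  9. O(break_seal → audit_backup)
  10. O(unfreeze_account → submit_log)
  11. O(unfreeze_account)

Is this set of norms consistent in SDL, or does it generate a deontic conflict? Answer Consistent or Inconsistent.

Inconsistent

Premises 4 and 8 are O(¬arm_system → ¬review_dataset) and O(arm_system → ¬review_dataset); every ideal world satisfies ¬arm_system or arm_system, so in either case ¬review_dataset holds — hence O(¬review_dataset).
Premise 2 is O(¬recuse_self → review_dataset); contrapositively O(¬review_dataset → recuse_self). Since O(¬review_dataset) holds, K gives O(recuse_self).
Premise 7, O(audit_backup → ¬recuse_self), contraposes to O(recuse_self → ¬audit_backup); with O(recuse_self) we get O(¬audit_backup).
The contrapositive of premise 9 (O(break_seal → audit_backup)) is O(¬audit_backup → ¬break_seal), and O(¬audit_backup) is already established, so O(¬break_seal).
Premise 5 is O(¬break_seal → ¬submit_log); since O(¬break_seal), deontic closure gives O(¬submit_log).
Premise 10, O(unfreeze_account → submit_log), contraposes to O(¬submit_log → ¬unfreeze_account); with O(¬submit_log) we get O(¬unfreeze_account).
Yet premise 11 states O(unfreeze_account).
We now have both O(¬unfreeze_account) and O(unfreeze_account) — unfreeze_account is simultaneously obligatory and forbidden, violating the D-axiom.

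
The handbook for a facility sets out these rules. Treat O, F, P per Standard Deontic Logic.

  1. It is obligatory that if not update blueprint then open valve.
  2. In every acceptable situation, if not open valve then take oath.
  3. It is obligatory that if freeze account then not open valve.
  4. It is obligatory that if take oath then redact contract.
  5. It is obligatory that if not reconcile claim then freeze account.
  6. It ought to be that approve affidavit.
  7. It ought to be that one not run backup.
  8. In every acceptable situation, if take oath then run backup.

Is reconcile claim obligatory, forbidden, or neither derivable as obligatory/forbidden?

From premise 7 we have O(¬run_backup).
The contrapositive of premise 8 (O(take_oath → run_backup)) is O(¬run_backup → ¬take_oath), and O(¬run_backup) is already established, so O(¬take_oath).
Premise 2 is O(¬open_valve → take_oath); contrapositively O(¬take_oath → open_valve). Since O(¬take_oath) holds, K gives O(open_valve).
Premise 3 is O(freeze_account → ¬open_valve); contrapositively O(open_valve → ¬freeze_account). Since O(open_valve) holds, K gives O(¬freeze_account).
Premise 5 is O(¬reconcile_claim → freeze_account); contrapositively O(¬freeze_account → reconcile_claim). Since O(¬freeze_account) holds, K gives O(reconcile_claim).
Premises 1, 4, 6 do not contribute to this derivation.
Hence reconcile_claim is obligatory.

Obligatory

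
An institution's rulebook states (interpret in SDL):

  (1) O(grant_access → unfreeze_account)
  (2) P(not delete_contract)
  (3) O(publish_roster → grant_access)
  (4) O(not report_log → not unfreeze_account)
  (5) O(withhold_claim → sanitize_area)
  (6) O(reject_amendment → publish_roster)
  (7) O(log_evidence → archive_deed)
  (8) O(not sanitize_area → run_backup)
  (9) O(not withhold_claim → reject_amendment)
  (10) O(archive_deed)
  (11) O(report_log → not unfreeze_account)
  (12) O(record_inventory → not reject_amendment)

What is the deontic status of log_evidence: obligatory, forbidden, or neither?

Premise 7 is O(log_evidence → archive_deed); even if O(archive_deed) held, inferring O(log_evidence) would be affirming the consequent — invalid.
No premise or chain of K-axiom applications forces O(log_evidence), and none forces O(not log_evidence). So log_evidence is neither obligatory nor forbidden under these norms.

Neither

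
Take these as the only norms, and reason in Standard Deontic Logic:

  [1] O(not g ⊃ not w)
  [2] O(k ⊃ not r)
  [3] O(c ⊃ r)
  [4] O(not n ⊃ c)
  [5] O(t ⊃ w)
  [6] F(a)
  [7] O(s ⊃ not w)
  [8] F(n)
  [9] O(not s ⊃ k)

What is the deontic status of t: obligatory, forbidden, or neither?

Forbidden

Premise 8 is F(n), i.e. O(not n).
With premise 4, O(not n ⊃ c), the K-axiom yields O(c).
From O(c) and premise 3, O(c ⊃ r), we obtain O(r).
Premise 2, O(k ⊃ not r), contraposes to O(r ⊃ not k); with O(r) we get O(not k).
Premise 9, O(not s ⊃ k), contraposes to O(not k ⊃ s); with O(not k) we get O(s).
Applying K to premise 7 (O(s ⊃ not w)) and O(s) yields O(not w).
Premise 5, O(t ⊃ w), contraposes to O(not w ⊃ not t); with O(not w) we get O(not t).
Premises 1, 6 do not contribute to this derivation.
Thus O(not t), which is F(t): t is forbidden.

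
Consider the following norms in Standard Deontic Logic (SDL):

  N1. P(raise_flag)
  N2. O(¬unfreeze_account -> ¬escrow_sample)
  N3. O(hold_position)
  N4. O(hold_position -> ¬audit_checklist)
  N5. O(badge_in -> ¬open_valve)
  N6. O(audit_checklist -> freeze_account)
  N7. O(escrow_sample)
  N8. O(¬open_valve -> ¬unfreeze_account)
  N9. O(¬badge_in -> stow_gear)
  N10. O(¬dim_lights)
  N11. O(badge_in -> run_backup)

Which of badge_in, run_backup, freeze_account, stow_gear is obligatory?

stow_gear

Premise 7 states O(escrow_sample) outright.
Premise 2 is O(¬unfreeze_account -> ¬escrow_sample); contrapositively O(escrow_sample -> unfreeze_account). Since O(escrow_sample) holds, K gives O(unfreeze_account).
Premise 8, O(¬open_valve -> ¬unfreeze_account), contraposes to O(unfreeze_account -> open_valve); with O(unfreeze_account) we get O(open_valve).
Premise 5 is O(badge_in -> ¬open_valve); contrapositively O(open_valve -> ¬badge_in). Since O(open_valve) holds, K gives O(¬badge_in).
With premise 9, O(¬badge_in -> stow_gear), the K-axiom yields O(stow_gear).
So O(stow_gear) holds — stow_gear is obligatory. None of the other listed options is made obligatory by any chain of premises.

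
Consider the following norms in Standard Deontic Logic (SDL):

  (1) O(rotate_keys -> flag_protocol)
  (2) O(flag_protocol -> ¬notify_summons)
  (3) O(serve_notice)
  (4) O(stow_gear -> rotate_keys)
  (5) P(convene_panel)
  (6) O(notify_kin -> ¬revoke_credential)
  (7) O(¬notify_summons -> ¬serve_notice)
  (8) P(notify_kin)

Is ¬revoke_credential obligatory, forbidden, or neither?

Premise 6 is O(notify_kin -> ¬revoke_credential), but O(notify_kin) is not derivable from the premises (the permission P(notify_kin) asserts only ¬O(¬notify_kin), not O(notify_kin)), so it does not yield O(¬revoke_credential).
No premise or chain of K-axiom applications forces O(¬revoke_credential), and none forces O(revoke_credential). So ¬revoke_credential is neither obligatory nor forbidden under these norms.

Neither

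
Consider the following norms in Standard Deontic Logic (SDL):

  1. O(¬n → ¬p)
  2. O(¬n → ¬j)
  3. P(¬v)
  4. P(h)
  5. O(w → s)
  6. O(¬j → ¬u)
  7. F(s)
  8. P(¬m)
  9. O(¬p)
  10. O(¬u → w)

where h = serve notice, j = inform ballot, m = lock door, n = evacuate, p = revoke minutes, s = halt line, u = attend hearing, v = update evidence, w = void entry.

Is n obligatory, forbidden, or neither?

Premise 7 is F(s), i.e. O(¬s).
Premise 5, O(w → s), contraposes to O(¬s → ¬w); with O(¬s) we get O(¬w).
Premise 10, O(¬u → w), contraposes to O(¬w → u); with O(¬w) we get O(u).
Premise 6, O(¬j → ¬u), contraposes to O(u → j); with O(u) we get O(j).
The contrapositive of premise 2 (O(¬n → ¬j)) is O(j → n), and O(j) is already established, so O(n).
Premises 1, 3, 4, 8, 9 do not contribute to this derivation.
Hence n is obligatory.

Obligatory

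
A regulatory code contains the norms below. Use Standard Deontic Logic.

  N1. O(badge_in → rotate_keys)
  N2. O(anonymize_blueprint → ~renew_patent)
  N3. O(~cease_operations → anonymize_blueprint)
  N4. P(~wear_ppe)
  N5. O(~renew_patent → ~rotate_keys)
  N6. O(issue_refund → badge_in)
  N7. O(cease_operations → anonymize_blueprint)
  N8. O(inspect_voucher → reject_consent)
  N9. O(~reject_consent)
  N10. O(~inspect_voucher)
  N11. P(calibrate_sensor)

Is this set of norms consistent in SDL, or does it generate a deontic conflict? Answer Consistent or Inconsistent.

Premise 8 is O(inspect_voucher → reject_consent), but O(inspect_voucher) is not derivable from the premises, so it does not yield O(reject_consent).
So O(reject_consent) is not derivable, and the apparent clash with O(~reject_consent) does not arise.
A world satisfying every obligation exists (e.g. anonymize_blueprint=true, badge_in=false, calibrate_sensor=false, cease_operations=false, inspect_voucher=false, issue_refund=false, reject_consent=false, renew_patent=false, rotate_keys=false, wear_ppe=false); no atom is both obligatory and forbidden, so the set is consistent.

Consistent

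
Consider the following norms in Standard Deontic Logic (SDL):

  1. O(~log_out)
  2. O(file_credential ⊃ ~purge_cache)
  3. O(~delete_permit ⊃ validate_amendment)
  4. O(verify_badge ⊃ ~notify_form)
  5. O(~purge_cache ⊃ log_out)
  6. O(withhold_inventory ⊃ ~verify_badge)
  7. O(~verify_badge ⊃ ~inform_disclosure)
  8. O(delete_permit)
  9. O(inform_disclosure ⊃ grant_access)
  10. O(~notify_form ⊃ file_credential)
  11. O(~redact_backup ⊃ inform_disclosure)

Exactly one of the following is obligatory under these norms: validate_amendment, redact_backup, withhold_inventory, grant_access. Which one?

redact_backup

Premise 1 states O(~log_out) outright.
The contrapositive of premise 5 (O(~purge_cache ⊃ log_out)) is O(~log_out ⊃ purge_cache), and O(~log_out) is already established, so O(purge_cache).
The contrapositive of premise 2 (O(file_credential ⊃ ~purge_cache)) is O(purge_cache ⊃ ~file_credential), and O(purge_cache) is already established, so O(~file_credential).
The contrapositive of premise 10 (O(~notify_form ⊃ file_credential)) is O(~file_credential ⊃ notify_form), and O(~file_credential) is already established, so O(notify_form).
Premise 4, O(verify_badge ⊃ ~notify_form), contraposes to O(notify_form ⊃ ~verify_badge); with O(notify_form) we get O(~verify_badge).
With premise 7, O(~verify_badge ⊃ ~inform_disclosure), the K-axiom yields O(~inform_disclosure).
Premise 11, O(~redact_backup ⊃ inform_disclosure), contraposes to O(~inform_disclosure ⊃ redact_backup); with O(~inform_disclosure) we get O(redact_backup).
So O(redact_backup) holds — redact_backup is obligatory. None of the other listed options is made obligatory by any chain of premises.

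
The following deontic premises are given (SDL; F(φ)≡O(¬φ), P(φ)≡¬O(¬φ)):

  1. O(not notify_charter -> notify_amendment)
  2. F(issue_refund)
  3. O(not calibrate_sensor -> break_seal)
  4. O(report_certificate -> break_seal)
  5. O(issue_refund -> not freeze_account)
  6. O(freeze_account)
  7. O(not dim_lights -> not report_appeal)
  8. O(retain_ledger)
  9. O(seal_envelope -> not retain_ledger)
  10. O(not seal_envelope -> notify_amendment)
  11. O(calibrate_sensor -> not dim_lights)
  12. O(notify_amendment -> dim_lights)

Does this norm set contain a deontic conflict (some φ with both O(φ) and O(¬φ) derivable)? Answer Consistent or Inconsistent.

Premise 5 is O(issue_refund -> not freeze_account), but O(issue_refund) is not derivable from the premises, so it does not yield O(not freeze_account).
So O(not freeze_account) is not derivable, and the apparent clash with O(freeze_account) does not arise.
A world satisfying every obligation exists (e.g. break_seal=true, calibrate_sensor=false, dim_lights=true, freeze_account=true, issue_refund=false, notify_amendment=true, notify_charter=false, report_appeal=false, report_certificate=false, retain_ledger=true, seal_envelope=false); no atom is both obligatory and forbidden, so the set is consistent.

Consistent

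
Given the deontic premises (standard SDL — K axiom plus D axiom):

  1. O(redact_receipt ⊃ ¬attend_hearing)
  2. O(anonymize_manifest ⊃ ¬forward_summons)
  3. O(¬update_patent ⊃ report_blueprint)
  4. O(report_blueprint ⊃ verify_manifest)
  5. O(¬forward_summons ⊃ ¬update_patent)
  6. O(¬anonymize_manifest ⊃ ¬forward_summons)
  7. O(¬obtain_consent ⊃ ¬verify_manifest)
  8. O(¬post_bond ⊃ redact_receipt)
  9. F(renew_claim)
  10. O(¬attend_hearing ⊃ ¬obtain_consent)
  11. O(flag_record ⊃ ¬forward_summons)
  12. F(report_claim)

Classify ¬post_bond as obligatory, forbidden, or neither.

By case analysis on anonymize_manifest: premise 2 gives O(anonymize_manifest ⊃ ¬forward_summons) and premise 6 gives O(¬anonymize_manifest ⊃ ¬forward_summons), so O(¬forward_summons) either way.
From O(¬forward_summons) and premise 5, O(¬forward_summons ⊃ ¬update_patent), we obtain O(¬update_patent).
With premise 3, O(¬update_patent ⊃ report_blueprint), the K-axiom yields O(report_blueprint).
Applying K to premise 4 (O(report_blueprint ⊃ verify_manifest)) and O(report_blueprint) yields O(verify_manifest).
Premise 7 is O(¬obtain_consent ⊃ ¬verify_manifest); contrapositively O(verify_manifest ⊃ obtain_consent). Since O(verify_manifest) holds, K gives O(obtain_consent).
Premise 10, O(¬attend_hearing ⊃ ¬obtain_consent), contraposes to O(obtain_consent ⊃ attend_hearing); with O(obtain_consent) we get O(attend_hearing).
Premise 1, O(redact_receipt ⊃ ¬attend_hearing), contraposes to O(attend_hearing ⊃ ¬redact_receipt); with O(attend_hearing) we get O(¬redact_receipt).
The contrapositive of premise 8 (O(¬post_bond ⊃ redact_receipt)) is O(¬redact_receipt ⊃ post_bond), and O(¬redact_receipt) is already established, so O(post_bond).
Premises 9, 11, 12 do not contribute to this derivation.
Thus O(post_bond), which is F(¬post_bond): ¬post_bond is forbidden.

Forbidden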